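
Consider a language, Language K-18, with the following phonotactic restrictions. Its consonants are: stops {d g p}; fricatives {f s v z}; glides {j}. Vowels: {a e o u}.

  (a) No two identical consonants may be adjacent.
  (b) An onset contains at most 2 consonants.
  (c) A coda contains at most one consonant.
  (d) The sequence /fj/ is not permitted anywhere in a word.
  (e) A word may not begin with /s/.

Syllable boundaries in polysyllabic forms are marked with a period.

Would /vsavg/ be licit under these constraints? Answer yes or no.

no

/vsavg/ — violates constraint (c): syllable 1 coda /vg/ has 2 consonants (> 1) → illicit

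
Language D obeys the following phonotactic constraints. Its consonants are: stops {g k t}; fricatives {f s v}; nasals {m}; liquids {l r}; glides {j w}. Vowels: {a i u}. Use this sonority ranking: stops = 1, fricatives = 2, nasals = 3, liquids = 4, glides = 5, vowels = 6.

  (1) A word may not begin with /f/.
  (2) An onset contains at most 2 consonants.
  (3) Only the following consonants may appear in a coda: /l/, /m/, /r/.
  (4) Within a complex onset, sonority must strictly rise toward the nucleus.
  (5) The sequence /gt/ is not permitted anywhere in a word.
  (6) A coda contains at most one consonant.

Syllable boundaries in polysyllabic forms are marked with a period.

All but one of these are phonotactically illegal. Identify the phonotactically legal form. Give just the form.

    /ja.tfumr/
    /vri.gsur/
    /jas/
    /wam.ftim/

/ja.tfumr/ — violates constraint 6: syllable 2 coda /mr/ has 2 consonants (> 1) → phonotactically illegal
/vri.gsur/ — σ1 onset /vr/ (2→4 rises), coda /∅/ ok; σ2 onset /gs/ (1→2 rises), coda /r/ ok → phonotactically legal
/jas/ — violates constraint 3: syllable 1 coda contains /s/, which is not a licensed coda consonant → phonotactically illegal
/wam.ftim/ — violates constraint 4: syllable 2 onset /ft/: /f/ (fricative, 2) → /t/ (stop, 1) does not rise → phonotactically illegal

/vri.gsur/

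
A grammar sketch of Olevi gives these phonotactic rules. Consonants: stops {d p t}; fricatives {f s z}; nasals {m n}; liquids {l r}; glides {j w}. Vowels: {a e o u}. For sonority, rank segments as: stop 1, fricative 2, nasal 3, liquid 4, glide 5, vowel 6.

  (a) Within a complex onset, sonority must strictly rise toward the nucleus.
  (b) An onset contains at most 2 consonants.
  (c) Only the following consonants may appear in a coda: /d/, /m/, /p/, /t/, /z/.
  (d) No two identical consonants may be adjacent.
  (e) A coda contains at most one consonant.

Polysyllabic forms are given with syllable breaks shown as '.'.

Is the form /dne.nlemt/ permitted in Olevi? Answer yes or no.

no

/dne.nlemt/ — violates constraint (e): syllable 2 coda /mt/ has 2 consonants (> 1) → not permitted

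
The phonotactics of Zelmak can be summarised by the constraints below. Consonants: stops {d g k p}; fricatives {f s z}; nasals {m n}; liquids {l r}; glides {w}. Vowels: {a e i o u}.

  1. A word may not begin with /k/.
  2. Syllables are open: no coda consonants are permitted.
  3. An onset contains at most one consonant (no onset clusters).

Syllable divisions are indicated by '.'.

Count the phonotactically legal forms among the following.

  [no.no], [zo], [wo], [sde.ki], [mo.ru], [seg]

[no.no] — σ1 onset /n/, coda /∅/ ok; σ2 onset /n/, coda /∅/ ok → phonotactically legal
[zo] — σ1 onset /z/, coda /∅/ ok → phonotactically legal
[wo] — σ1 onset /w/, coda /∅/ ok → phonotactically legal
[sde.ki] — violates constraint 3: syllable 1 onset /sd/ has 2 consonants (> 1) → phonotactically illegal
[mo.ru] — σ1 onset /m/, coda /∅/ ok; σ2 onset /r/, coda /∅/ ok → phonotactically legal
[seg] — violates constraint 2: syllable 1 coda /g/ has 1 consonant (> 0) → phonotactically illegal
Phonotactically legal: [no.no], [zo], [wo], [mo.ru] → 4.

4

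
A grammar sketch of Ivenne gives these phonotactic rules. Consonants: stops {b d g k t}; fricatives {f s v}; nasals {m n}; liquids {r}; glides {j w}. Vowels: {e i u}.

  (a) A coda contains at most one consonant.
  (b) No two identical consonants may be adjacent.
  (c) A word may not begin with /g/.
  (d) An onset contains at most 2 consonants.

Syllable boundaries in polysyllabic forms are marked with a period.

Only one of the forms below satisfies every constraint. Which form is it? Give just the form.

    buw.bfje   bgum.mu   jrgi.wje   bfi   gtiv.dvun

bfi

buw.bfje — violates constraint (d): syllable 2 onset /bfj/ has 3 consonants (> 2) → not permitted
bgum.mu — violates constraint (b): adjacent identical consonants /mm/ → not permitted
jrgi.wje — violates constraint (d): syllable 1 onset /jrg/ has 3 consonants (> 2) → not permitted
bfi — σ1 onset /bf/ (2C), coda /∅/ ok → permitted
gtiv.dvun — violates constraint (c): word begins with /g/ → not permitted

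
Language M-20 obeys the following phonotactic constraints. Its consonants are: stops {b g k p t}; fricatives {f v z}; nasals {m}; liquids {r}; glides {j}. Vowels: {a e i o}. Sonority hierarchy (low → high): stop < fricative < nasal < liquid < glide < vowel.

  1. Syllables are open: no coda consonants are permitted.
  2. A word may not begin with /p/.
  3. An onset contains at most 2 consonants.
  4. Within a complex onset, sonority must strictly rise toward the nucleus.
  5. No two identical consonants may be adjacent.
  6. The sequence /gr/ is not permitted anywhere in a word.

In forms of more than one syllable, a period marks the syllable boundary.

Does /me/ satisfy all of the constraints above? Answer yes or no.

/me/ — σ1 onset /m/, coda /∅/ ok → phonotactically legal

yes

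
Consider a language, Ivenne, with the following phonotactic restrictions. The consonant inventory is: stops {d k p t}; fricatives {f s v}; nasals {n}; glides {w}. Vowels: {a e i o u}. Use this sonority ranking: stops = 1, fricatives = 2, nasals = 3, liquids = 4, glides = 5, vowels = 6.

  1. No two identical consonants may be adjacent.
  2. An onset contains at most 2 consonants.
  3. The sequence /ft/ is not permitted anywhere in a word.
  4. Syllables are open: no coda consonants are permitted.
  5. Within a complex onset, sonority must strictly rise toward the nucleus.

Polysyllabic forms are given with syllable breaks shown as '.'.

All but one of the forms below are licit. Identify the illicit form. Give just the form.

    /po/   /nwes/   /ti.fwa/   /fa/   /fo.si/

/po/ — σ1 onset /p/, coda /∅/ ok → licit
/nwes/ — violates constraint 4: syllable 1 coda /s/ has 1 consonant (> 0) → illicit
/ti.fwa/ — σ1 onset /t/, coda /∅/ ok; σ2 onset /fw/ (2→5 rises), coda /∅/ ok → licit
/fa/ — σ1 onset /f/, coda /∅/ ok → licit
/fo.si/ — σ1 onset /f/, coda /∅/ ok; σ2 onset /s/, coda /∅/ ok → licit

/nwes/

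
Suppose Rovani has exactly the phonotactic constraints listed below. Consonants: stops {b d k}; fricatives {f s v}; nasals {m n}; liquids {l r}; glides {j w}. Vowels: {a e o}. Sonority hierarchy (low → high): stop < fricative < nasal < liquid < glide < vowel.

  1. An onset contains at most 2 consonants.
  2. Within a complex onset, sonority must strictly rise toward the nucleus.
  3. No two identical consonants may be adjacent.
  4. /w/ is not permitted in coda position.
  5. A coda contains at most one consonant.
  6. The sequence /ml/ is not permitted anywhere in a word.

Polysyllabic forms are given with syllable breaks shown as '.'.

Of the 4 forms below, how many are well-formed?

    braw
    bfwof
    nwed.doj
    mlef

0

braw — violates constraint 4: syllable 1 coda contains /w/ → ill-formed
bfwof — violates constraint 1: syllable 1 onset /bfw/ has 3 consonants (> 2) → ill-formed
nwed.doj — violates constraint 3: adjacent identical consonants /dd/ → ill-formed
mlef — violates constraint 6: contains banned sequence /ml/ → ill-formed
No form is well-formed → 0.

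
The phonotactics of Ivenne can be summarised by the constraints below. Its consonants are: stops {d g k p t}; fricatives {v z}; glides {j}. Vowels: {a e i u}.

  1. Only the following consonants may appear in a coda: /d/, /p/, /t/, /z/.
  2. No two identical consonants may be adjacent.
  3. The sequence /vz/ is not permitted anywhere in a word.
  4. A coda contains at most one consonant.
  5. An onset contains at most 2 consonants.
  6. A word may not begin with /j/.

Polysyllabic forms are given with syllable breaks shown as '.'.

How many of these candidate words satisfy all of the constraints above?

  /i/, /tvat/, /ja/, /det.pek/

/i/ — σ1 onset /∅/, coda /∅/ ok → licit
/tvat/ — σ1 onset /tv/ (2C), coda /t/ ok → licit
/ja/ — violates constraint 6: word begins with /j/ → illicit
/det.pek/ — violates constraint 1: syllable 2 coda contains /k/, which is not a licensed coda consonant → illicit
Licit: /i/, /tvat/ → 2.

2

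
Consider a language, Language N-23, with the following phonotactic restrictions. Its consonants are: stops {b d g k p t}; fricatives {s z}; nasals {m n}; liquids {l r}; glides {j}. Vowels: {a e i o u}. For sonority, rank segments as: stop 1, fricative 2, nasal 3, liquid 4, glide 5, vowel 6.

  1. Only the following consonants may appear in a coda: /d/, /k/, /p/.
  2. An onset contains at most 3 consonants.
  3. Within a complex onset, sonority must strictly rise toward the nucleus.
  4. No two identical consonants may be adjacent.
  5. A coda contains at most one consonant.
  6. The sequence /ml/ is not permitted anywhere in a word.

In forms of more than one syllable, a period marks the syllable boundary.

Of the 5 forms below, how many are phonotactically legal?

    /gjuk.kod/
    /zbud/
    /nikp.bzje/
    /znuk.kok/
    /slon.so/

0

/gjuk.kod/ — violates constraint 4: adjacent identical consonants /kk/ → phonotactically illegal
/zbud/ — violates constraint 3: syllable 1 onset /zb/: /z/ (fricative, 2) → /b/ (stop, 1) does not rise → phonotactically illegal
/nikp.bzje/ — violates constraint 5: syllable 1 coda /kp/ has 2 consonants (> 1) → phonotactically illegal
/znuk.kok/ — violates constraint 4: adjacent identical consonants /kk/ → phonotactically illegal
/slon.so/ — violates constraint 1: syllable 1 coda contains /n/, which is not a licensed coda consonant → phonotactically illegal
No form is phonotactically legal → 0.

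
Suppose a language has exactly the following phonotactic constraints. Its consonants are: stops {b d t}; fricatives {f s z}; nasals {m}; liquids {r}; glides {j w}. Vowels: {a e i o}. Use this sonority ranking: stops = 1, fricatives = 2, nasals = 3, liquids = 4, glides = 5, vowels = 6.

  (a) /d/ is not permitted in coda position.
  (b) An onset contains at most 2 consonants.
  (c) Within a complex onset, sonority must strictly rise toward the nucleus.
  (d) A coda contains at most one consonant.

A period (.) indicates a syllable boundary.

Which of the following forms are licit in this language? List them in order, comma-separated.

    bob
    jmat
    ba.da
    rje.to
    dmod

bob — σ1 onset /b/, coda /b/ ok → licit
jmat — violates constraint (c): syllable 1 onset /jm/: /j/ (glide, 5) → /m/ (nasal, 3) does not rise → illicit
ba.da — σ1 onset /b/, coda /∅/ ok; σ2 onset /d/, coda /∅/ ok → licit
rje.to — σ1 onset /rj/ (4→5 rises), coda /∅/ ok; σ2 onset /t/, coda /∅/ ok → licit
dmod — violates constraint (a): syllable 1 coda contains /d/ → illicit

bob, ba.da, rje.to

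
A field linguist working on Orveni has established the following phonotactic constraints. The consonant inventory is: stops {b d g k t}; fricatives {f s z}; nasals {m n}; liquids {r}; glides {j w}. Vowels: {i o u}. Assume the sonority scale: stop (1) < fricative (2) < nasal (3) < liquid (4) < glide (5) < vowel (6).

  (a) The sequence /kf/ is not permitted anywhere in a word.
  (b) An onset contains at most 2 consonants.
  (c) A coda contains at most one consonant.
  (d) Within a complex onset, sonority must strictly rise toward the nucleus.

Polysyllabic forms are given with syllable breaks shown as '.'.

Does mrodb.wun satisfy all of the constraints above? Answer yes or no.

mrodb.wun — violates constraint (c): syllable 1 coda /db/ has 2 consonants (> 1) → phonotactically illegal

no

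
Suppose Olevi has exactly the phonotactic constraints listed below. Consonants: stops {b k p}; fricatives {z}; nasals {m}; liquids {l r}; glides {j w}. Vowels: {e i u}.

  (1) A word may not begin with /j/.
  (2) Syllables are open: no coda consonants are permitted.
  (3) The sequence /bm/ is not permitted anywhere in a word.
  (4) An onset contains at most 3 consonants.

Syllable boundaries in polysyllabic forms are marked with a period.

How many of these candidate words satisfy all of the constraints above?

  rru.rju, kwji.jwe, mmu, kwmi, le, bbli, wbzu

rru.rju — σ1 onset /rr/ (2C), coda /∅/ ok; σ2 onset /rj/ (2C), coda /∅/ ok → phonotactically legal
kwji.jwe — σ1 onset /kwj/ (3C), coda /∅/ ok; σ2 onset /jw/ (2C), coda /∅/ ok → phonotactically legal
mmu — σ1 onset /mm/ (2C), coda /∅/ ok → phonotactically legal
kwmi — σ1 onset /kwm/ (3C), coda /∅/ ok → phonotactically legal
le — σ1 onset /l/, coda /∅/ ok → phonotactically legal
bbli — σ1 onset /bbl/ (3C), coda /∅/ ok → phonotactically legal
wbzu — σ1 onset /wbz/ (3C), coda /∅/ ok → phonotactically legal
Phonotactically legal: rru.rju, kwji.jwe, mmu, kwmi, le, bbli, wbzu → 7.

7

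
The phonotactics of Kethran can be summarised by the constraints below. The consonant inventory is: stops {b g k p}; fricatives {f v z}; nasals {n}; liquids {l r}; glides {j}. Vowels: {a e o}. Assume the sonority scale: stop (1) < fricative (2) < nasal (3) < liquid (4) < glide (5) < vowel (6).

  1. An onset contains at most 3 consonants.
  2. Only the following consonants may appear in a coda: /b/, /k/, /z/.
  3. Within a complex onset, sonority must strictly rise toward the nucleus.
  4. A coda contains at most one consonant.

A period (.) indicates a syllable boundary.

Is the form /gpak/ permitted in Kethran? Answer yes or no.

no

/gpak/ — violates constraint 3: syllable 1 onset /gp/: /g/ (stop, 1) → /p/ (stop, 1) does not rise → not permitted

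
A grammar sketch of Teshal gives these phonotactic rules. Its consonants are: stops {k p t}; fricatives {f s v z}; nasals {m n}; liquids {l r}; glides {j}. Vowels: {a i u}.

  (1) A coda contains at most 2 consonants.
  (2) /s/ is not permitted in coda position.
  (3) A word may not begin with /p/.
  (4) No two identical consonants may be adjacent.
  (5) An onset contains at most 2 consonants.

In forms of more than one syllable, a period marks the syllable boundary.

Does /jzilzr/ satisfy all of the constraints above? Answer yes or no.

/jzilzr/ — violates constraint 1: syllable 1 coda /lzr/ has 3 consonants (> 2) → ill-formed

no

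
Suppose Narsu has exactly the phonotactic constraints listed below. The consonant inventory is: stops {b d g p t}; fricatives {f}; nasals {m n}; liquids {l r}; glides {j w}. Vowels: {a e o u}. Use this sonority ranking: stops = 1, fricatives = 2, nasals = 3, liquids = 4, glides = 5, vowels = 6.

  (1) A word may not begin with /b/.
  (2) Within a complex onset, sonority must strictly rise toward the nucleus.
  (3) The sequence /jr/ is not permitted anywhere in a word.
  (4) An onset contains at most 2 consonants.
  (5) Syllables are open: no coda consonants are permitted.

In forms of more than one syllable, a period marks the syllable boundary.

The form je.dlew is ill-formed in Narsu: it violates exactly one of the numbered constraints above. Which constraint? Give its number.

5

je.dlew: syllable 2 coda /w/ has 1 consonant (> 0).
This is a violation of constraint 5: "Syllables are open: no coda consonants are permitted."
The remaining constraints (1, 2, 3, 4) are satisfied.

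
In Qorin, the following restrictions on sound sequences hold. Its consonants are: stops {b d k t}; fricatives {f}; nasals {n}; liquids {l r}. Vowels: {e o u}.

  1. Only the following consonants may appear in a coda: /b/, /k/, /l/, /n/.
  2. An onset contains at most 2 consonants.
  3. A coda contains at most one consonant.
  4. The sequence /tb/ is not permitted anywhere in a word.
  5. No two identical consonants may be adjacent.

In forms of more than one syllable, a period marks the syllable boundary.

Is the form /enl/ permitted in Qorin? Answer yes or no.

/enl/ — violates constraint 3: syllable 1 coda /nl/ has 2 consonants (> 1) → not permitted

no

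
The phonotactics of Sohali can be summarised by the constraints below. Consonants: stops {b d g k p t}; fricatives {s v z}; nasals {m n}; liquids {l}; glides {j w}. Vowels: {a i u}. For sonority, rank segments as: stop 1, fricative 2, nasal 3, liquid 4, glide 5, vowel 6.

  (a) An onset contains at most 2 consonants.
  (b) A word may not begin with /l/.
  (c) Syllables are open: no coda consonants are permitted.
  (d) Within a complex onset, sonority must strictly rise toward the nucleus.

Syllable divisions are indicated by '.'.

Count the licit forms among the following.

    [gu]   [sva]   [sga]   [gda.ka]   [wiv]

1

[gu] — σ1 onset /g/, coda /∅/ ok → licit
[sva] — violates constraint (d): syllable 1 onset /sv/: /s/ (fricative, 2) → /v/ (fricative, 2) does not rise → illicit
[sga] — violates constraint (d): syllable 1 onset /sg/: /s/ (fricative, 2) → /g/ (stop, 1) does not rise → illicit
[gda.ka] — violates constraint (d): syllable 1 onset /gd/: /g/ (stop, 1) → /d/ (stop, 1) does not rise → illicit
[wiv] — violates constraint (c): syllable 1 coda /v/ has 1 consonant (> 0) → illicit
Licit: [gu] → 1.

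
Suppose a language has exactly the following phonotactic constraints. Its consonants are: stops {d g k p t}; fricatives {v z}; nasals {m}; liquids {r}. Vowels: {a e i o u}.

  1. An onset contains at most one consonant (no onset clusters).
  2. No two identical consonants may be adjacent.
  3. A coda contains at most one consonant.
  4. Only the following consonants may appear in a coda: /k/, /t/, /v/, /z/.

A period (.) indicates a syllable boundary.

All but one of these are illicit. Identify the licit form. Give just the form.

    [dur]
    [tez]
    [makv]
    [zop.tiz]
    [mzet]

[dur] — violates constraint 4: syllable 1 coda contains /r/, which is not a licensed coda consonant → illicit
[tez] — σ1 onset /t/, coda /z/ ok → licit
[makv] — violates constraint 3: syllable 1 coda /kv/ has 2 consonants (> 1) → illicit
[zop.tiz] — violates constraint 4: syllable 1 coda contains /p/, which is not a licensed coda consonant → illicit
[mzet] — violates constraint 1: syllable 1 onset /mz/ has 2 consonants (> 1) → illicit

[tez]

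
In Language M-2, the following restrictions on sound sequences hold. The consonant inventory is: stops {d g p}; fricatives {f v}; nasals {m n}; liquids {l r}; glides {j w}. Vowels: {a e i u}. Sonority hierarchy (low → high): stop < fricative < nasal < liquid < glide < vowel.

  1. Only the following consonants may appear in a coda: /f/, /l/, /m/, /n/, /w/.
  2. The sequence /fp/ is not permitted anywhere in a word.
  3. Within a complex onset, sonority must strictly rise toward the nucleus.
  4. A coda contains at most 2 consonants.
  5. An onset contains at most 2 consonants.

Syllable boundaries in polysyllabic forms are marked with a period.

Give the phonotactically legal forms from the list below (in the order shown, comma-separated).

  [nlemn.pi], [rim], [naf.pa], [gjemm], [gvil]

[nlemn.pi] — σ1 onset /nl/ (3→4 rises), coda /mn/ (2C) ok; σ2 onset /p/, coda /∅/ ok → phonotactically legal
[rim] — σ1 onset /r/, coda /m/ ok → phonotactically legal
[naf.pa] — violates constraint 2: contains banned sequence /fp/ → phonotactically illegal
[gjemm] — σ1 onset /gj/ (1→5 rises), coda /mm/ (2C) ok → phonotactically legal
[gvil] — σ1 onset /gv/ (1→2 rises), coda /l/ ok → phonotactically legal

[nlemn.pi], [rim], [gjemm], [gvil]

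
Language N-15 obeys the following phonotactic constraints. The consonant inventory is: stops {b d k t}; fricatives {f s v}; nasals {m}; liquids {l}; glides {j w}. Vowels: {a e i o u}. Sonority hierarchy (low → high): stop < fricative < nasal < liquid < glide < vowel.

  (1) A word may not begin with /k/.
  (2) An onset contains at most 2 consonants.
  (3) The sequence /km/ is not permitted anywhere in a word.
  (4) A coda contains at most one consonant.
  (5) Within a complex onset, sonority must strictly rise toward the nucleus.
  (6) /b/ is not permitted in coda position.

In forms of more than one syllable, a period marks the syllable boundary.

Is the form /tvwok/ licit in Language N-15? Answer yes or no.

no

/tvwok/ — violates constraint 2: syllable 1 onset /tvw/ has 3 consonants (> 2) → illicit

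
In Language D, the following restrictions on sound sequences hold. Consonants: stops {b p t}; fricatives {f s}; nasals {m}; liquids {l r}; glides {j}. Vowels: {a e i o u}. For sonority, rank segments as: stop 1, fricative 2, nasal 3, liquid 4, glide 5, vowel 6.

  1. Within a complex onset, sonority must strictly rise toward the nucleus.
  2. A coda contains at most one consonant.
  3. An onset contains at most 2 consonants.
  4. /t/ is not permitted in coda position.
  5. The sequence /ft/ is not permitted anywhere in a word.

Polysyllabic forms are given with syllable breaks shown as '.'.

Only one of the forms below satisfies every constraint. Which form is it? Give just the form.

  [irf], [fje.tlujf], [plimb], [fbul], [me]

[me]

[irf] — violates constraint 2: syllable 1 coda /rf/ has 2 consonants (> 1) → ill-formed
[fje.tlujf] — violates constraint 2: syllable 2 coda /jf/ has 2 consonants (> 1) → ill-formed
[plimb] — violates constraint 2: syllable 1 coda /mb/ has 2 consonants (> 1) → ill-formed
[fbul] — violates constraint 1: syllable 1 onset /fb/: /f/ (fricative, 2) → /b/ (stop, 1) does not rise → ill-formed
[me] — σ1 onset /m/, coda /∅/ ok → well-formed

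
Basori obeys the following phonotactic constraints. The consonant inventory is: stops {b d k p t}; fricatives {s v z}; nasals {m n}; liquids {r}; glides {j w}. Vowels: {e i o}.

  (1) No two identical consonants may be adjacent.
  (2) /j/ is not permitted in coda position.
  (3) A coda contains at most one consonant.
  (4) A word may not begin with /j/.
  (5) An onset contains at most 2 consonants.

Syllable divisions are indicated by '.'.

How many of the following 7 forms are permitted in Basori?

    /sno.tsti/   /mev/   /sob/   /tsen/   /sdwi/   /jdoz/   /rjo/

/sno.tsti/ — violates constraint 5: syllable 2 onset /tst/ has 3 consonants (> 2) → not permitted
/mev/ — σ1 onset /m/, coda /v/ ok → permitted
/sob/ — σ1 onset /s/, coda /b/ ok → permitted
/tsen/ — σ1 onset /ts/ (2C), coda /n/ ok → permitted
/sdwi/ — violates constraint 5: syllable 1 onset /sdw/ has 3 consonants (> 2) → not permitted
/jdoz/ — violates constraint 4: word begins with /j/ → not permitted
/rjo/ — σ1 onset /rj/ (2C), coda /∅/ ok → permitted
Permitted: /mev/, /sob/, /tsen/, /rjo/ → 4.

4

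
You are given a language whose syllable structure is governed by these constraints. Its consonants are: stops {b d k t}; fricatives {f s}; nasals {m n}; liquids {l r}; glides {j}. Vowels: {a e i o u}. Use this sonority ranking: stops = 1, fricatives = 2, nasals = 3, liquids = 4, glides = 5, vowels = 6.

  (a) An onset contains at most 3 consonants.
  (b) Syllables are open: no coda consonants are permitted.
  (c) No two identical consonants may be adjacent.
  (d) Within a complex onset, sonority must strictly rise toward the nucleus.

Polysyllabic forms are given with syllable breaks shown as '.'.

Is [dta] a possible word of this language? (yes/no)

[dta] — violates constraint (d): syllable 1 onset /dt/: /d/ (stop, 1) → /t/ (stop, 1) does not rise → not permitted

no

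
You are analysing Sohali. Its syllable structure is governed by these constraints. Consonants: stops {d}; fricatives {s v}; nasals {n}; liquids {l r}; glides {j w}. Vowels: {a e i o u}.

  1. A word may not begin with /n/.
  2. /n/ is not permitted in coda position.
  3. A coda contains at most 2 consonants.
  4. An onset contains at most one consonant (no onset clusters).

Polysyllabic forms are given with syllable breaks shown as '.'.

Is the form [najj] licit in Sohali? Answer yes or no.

[najj] — violates constraint 1: word begins with /n/ → illicit

no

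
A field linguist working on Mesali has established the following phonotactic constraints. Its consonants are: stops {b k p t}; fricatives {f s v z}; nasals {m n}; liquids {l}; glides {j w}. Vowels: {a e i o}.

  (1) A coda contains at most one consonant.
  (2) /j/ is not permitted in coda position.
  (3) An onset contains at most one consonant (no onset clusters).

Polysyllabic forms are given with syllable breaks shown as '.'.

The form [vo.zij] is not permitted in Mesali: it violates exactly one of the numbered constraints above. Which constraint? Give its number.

[vo.zij]: syllable 2 coda contains /j/.
This is a violation of constraint 2: "/j/ is not permitted in coda position."
The remaining constraints (1, 3) are satisfied.

2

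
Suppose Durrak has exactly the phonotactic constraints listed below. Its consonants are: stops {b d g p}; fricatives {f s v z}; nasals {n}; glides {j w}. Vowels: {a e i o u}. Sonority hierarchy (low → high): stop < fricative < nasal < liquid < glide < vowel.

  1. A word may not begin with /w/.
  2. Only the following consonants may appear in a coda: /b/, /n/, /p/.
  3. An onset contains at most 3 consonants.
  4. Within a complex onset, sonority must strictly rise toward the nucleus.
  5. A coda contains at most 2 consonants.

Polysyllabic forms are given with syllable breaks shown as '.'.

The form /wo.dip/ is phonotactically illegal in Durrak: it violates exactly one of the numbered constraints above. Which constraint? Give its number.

/wo.dip/: word begins with /w/.
This is a violation of constraint 1: "A word may not begin with /w/."
The remaining constraints (2, 3, 4, 5) are satisfied.

1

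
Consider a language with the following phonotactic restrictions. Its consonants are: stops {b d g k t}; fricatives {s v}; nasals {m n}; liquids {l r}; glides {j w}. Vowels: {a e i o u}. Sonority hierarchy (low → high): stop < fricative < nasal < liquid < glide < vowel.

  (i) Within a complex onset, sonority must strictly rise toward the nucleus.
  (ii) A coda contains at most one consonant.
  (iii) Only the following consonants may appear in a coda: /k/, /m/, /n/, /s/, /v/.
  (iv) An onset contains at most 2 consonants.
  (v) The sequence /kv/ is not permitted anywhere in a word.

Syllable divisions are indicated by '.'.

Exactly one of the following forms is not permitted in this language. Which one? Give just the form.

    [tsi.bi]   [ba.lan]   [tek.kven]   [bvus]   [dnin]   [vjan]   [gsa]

[tsi.bi] — σ1 onset /ts/ (1→2 rises), coda /∅/ ok; σ2 onset /b/, coda /∅/ ok → permitted
[ba.lan] — σ1 onset /b/, coda /∅/ ok; σ2 onset /l/, coda /n/ ok → permitted
[tek.kven] — violates constraint (v): contains banned sequence /kv/ → not permitted
[bvus] — σ1 onset /bv/ (1→2 rises), coda /s/ ok → permitted
[dnin] — σ1 onset /dn/ (1→3 rises), coda /n/ ok → permitted
[vjan] — σ1 onset /vj/ (2→5 rises), coda /n/ ok → permitted
[gsa] — σ1 onset /gs/ (1→2 rises), coda /∅/ ok → permitted

[tek.kven]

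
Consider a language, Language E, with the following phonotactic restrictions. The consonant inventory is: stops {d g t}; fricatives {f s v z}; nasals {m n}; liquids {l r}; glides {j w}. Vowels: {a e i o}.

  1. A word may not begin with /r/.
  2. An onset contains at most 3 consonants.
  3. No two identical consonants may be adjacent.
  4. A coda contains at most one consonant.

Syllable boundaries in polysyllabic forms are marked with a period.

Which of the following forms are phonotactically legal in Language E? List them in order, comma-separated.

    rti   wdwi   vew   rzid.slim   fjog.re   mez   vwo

rti — violates constraint 1: word begins with /r/ → phonotactically illegal
wdwi — σ1 onset /wdw/ (3C), coda /∅/ ok → phonotactically legal
vew — σ1 onset /v/, coda /w/ ok → phonotactically legal
rzid.slim — violates constraint 1: word begins with /r/ → phonotactically illegal
fjog.re — σ1 onset /fj/ (2C), coda /g/ ok; σ2 onset /r/, coda /∅/ ok → phonotactically legal
mez — σ1 onset /m/, coda /z/ ok → phonotactically legal
vwo — σ1 onset /vw/ (2C), coda /∅/ ok → phonotactically legal

wdwi, vew, fjog.re, mez, vwo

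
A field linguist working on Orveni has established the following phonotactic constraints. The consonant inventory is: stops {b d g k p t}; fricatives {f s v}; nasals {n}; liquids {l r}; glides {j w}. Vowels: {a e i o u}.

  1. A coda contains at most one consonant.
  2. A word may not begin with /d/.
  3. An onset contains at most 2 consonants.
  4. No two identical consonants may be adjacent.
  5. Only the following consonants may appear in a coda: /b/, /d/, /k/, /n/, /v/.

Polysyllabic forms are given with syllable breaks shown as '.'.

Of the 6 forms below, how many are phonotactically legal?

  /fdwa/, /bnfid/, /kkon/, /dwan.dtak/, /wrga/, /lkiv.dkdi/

0

/fdwa/ — violates constraint 3: syllable 1 onset /fdw/ has 3 consonants (> 2) → phonotactically illegal
/bnfid/ — violates constraint 3: syllable 1 onset /bnf/ has 3 consonants (> 2) → phonotactically illegal
/kkon/ — violates constraint 4: adjacent identical consonants /kk/ → phonotactically illegal
/dwan.dtak/ — violates constraint 2: word begins with /d/ → phonotactically illegal
/wrga/ — violates constraint 3: syllable 1 onset /wrg/ has 3 consonants (> 2) → phonotactically illegal
/lkiv.dkdi/ — violates constraint 3: syllable 2 onset /dkd/ has 3 consonants (> 2) → phonotactically illegal
No form is phonotactically legal → 0.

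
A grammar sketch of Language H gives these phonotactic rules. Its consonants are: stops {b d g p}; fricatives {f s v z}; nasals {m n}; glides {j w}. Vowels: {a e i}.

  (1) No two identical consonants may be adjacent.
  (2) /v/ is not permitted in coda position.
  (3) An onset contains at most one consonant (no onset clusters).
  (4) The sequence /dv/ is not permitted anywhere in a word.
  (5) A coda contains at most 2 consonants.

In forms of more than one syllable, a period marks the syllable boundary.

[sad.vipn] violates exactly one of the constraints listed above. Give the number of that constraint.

4

[sad.vipn]: contains banned sequence /dv/.
This is a violation of constraint 4: "The sequence /dv/ is not permitted anywhere in a word."
The remaining constraints (1, 2, 3, 5) are satisfied.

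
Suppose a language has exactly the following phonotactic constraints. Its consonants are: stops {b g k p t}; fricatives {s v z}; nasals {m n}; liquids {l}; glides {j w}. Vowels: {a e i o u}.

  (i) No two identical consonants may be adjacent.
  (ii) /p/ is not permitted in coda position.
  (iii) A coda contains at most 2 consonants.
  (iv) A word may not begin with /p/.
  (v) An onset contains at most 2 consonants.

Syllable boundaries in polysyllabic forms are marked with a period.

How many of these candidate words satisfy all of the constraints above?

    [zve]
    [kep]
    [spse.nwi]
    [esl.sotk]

[zve] — σ1 onset /zv/ (2C), coda /∅/ ok → well-formed
[kep] — violates constraint (ii): syllable 1 coda contains /p/ → ill-formed
[spse.nwi] — violates constraint (v): syllable 1 onset /sps/ has 3 consonants (> 2) → ill-formed
[esl.sotk] — σ1 onset /∅/, coda /sl/ (2C) ok; σ2 onset /s/, coda /tk/ (2C) ok → well-formed
Well-formed: [zve], [esl.sotk] → 2.

2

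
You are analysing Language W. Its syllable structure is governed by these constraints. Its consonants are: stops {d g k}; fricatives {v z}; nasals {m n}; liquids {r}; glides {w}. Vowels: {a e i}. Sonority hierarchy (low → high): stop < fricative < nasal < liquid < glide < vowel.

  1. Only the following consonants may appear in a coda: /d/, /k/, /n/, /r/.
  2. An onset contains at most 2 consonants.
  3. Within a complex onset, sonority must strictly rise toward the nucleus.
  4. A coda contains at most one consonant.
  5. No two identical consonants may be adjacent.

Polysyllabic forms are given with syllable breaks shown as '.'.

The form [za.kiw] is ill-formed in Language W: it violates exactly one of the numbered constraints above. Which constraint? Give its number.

1

[za.kiw]: syllable 2 coda contains /w/, which is not a licensed coda consonant.
This is a violation of constraint 1: "Only the following consonants may appear in a coda: /d/, /k/, /n/, /r/."
The remaining constraints (2, 3, 4, 5) are satisfied.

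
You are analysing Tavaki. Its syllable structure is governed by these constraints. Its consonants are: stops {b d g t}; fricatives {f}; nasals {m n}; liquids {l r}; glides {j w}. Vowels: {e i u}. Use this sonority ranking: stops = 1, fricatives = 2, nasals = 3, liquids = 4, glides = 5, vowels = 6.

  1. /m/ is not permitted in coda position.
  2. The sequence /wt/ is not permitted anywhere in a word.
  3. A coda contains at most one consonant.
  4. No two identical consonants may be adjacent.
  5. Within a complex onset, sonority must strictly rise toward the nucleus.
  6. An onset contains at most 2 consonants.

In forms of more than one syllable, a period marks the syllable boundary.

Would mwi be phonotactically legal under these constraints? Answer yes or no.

mwi — σ1 onset /mw/ (3→5 rises), coda /∅/ ok → phonotactically legal

yes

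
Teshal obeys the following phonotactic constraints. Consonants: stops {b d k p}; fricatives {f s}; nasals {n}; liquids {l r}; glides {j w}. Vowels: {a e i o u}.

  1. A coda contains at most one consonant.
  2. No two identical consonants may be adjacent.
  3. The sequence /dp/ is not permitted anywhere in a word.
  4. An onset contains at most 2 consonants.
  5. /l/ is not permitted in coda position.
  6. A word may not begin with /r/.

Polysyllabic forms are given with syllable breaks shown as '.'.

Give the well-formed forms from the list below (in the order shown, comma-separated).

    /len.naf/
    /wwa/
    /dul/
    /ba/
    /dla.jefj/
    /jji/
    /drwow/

/ba/

/len.naf/ — violates constraint 2: adjacent identical consonants /nn/ → ill-formed
/wwa/ — violates constraint 2: adjacent identical consonants /ww/ → ill-formed
/dul/ — violates constraint 5: syllable 1 coda contains /l/ → ill-formed
/ba/ — σ1 onset /b/, coda /∅/ ok → well-formed
/dla.jefj/ — violates constraint 1: syllable 2 coda /fj/ has 2 consonants (> 1) → ill-formed
/jji/ — violates constraint 2: adjacent identical consonants /jj/ → ill-formed
/drwow/ — violates constraint 4: syllable 1 onset /drw/ has 3 consonants (> 2) → ill-formed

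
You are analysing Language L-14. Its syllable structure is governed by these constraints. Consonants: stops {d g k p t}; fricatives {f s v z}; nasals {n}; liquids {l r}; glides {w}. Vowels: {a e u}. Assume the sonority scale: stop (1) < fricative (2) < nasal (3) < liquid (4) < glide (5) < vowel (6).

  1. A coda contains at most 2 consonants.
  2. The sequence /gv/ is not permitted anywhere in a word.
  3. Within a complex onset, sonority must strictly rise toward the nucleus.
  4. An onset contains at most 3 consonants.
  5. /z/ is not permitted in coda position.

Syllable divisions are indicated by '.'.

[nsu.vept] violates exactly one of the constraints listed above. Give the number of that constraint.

3

[nsu.vept]: syllable 1 onset /ns/: /n/ (nasal, 3) → /s/ (fricative, 2) does not rise.
This is a violation of constraint 3: "Within a complex onset, sonority must strictly rise toward the nucleus."
The remaining constraints (1, 2, 4, 5) are satisfied.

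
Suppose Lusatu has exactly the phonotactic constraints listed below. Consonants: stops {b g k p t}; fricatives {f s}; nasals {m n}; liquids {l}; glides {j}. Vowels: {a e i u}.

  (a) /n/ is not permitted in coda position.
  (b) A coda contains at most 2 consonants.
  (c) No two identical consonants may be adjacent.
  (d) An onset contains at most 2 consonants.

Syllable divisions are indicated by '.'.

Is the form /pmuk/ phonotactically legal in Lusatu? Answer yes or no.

yes

/pmuk/ — σ1 onset /pm/ (2C), coda /k/ ok → phonotactically legal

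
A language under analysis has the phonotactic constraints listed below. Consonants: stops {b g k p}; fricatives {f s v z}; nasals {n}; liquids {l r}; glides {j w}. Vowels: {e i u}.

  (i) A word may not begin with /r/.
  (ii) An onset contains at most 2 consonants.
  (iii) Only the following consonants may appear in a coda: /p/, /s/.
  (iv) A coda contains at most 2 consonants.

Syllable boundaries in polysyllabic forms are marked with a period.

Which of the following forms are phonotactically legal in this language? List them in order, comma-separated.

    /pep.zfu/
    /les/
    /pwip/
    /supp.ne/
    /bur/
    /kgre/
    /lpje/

/pep.zfu/, /les/, /pwip/, /supp.ne/

/pep.zfu/ — σ1 onset /p/, coda /p/ ok; σ2 onset /zf/ (2C), coda /∅/ ok → phonotactically legal
/les/ — σ1 onset /l/, coda /s/ ok → phonotactically legal
/pwip/ — σ1 onset /pw/ (2C), coda /p/ ok → phonotactically legal
/supp.ne/ — σ1 onset /s/, coda /pp/ (2C) ok; σ2 onset /n/, coda /∅/ ok → phonotactically legal
/bur/ — violates constraint (iii): syllable 1 coda contains /r/, which is not a licensed coda consonant → phonotactically illegal
/kgre/ — violates constraint (ii): syllable 1 onset /kgr/ has 3 consonants (> 2) → phonotactically illegal
/lpje/ — violates constraint (ii): syllable 1 onset /lpj/ has 3 consonants (> 2) → phonotactically illegal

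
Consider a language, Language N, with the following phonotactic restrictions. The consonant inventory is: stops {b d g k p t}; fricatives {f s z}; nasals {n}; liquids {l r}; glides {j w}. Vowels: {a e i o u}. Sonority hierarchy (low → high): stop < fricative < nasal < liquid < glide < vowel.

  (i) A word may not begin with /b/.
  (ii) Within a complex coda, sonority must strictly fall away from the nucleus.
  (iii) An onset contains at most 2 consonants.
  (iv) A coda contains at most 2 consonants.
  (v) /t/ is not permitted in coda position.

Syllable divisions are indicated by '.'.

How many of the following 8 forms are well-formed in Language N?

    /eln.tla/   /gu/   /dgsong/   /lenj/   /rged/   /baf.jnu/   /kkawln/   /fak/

4

/eln.tla/ — σ1 onset /∅/, coda /ln/ (4→3 falls) ok; σ2 onset /tl/ (2C), coda /∅/ ok → well-formed
/gu/ — σ1 onset /g/, coda /∅/ ok → well-formed
/dgsong/ — violates constraint (iii): syllable 1 onset /dgs/ has 3 consonants (> 2) → ill-formed
/lenj/ — violates constraint (ii): syllable 1 coda /nj/: /n/ (nasal, 3) → /j/ (glide, 5) does not fall → ill-formed
/rged/ — σ1 onset /rg/ (2C), coda /d/ ok → well-formed
/baf.jnu/ — violates constraint (i): word begins with /b/ → ill-formed
/kkawln/ — violates constraint (iv): syllable 1 coda /wln/ has 3 consonants (> 2) → ill-formed
/fak/ — σ1 onset /f/, coda /k/ ok → well-formed
Well-formed: /eln.tla/, /gu/, /rged/, /fak/ → 4.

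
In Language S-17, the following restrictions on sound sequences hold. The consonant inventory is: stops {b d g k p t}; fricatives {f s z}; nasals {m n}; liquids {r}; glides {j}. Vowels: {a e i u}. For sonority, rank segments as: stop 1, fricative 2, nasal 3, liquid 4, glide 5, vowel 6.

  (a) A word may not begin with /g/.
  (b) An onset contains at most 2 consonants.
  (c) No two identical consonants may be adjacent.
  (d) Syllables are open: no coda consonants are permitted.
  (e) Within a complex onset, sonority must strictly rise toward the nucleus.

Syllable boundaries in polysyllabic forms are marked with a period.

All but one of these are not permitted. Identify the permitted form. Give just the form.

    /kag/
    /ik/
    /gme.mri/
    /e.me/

/e.me/

/kag/ — violates constraint (d): syllable 1 coda /g/ has 1 consonant (> 0) → not permitted
/ik/ — violates constraint (d): syllable 1 coda /k/ has 1 consonant (> 0) → not permitted
/gme.mri/ — violates constraint (a): word begins with /g/ → not permitted
/e.me/ — σ1 onset /∅/, coda /∅/ ok; σ2 onset /m/, coda /∅/ ok → permitted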